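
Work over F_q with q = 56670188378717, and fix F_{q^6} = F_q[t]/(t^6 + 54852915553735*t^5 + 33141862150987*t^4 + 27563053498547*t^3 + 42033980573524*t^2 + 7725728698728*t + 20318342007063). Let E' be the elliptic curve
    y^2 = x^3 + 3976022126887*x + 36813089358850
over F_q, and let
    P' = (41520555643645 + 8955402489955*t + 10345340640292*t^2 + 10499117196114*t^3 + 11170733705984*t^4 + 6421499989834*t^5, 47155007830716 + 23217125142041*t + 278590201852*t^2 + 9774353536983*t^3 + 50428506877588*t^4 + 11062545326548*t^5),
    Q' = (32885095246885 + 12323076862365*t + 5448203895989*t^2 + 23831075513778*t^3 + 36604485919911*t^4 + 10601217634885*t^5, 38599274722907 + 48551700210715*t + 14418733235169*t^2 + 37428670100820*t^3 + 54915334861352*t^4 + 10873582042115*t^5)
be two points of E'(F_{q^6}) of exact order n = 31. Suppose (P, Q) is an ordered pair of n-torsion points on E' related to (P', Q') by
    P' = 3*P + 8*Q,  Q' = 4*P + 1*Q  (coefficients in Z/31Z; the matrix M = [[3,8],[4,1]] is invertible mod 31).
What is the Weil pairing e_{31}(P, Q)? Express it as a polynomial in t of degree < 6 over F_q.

35434246130915 + 38375138555253*t + 15483384609963*t^2 + 42251310731978*t^3 + 51703237605434*t^4 + 40169458637280*t^5

Under M = [[3,8],[4,1]] in GL_2(Z/31), e_{31}(P',Q') = e_{31}(P,Q)^(3*1-8*4 mod 31).
Inverting 2 mod 31: 16. Thus e_{31}(P,Q) = e(P',Q')^{16}.
5-bit Miller (11111) on E'/F_{56670188378717} with a'=3976022126887, b'=36813089358850: accumulate tangent/chord ratios at Q'+S and P'+S'.
f_P(D_Q)/f_Q(D_P) = 55451251028394 + 6391059570442*t + 51274523963051*t^2 + 29424022871985*t^3 + 53667158145976*t^4 + 36592952133357*t^5.
Finally e_{31}(P,Q) = 35434246130915 + 38375138555253*t + 15483384609963*t^2 + 42251310731978*t^3 + 51703237605434*t^4 + 40169458637280*t^5.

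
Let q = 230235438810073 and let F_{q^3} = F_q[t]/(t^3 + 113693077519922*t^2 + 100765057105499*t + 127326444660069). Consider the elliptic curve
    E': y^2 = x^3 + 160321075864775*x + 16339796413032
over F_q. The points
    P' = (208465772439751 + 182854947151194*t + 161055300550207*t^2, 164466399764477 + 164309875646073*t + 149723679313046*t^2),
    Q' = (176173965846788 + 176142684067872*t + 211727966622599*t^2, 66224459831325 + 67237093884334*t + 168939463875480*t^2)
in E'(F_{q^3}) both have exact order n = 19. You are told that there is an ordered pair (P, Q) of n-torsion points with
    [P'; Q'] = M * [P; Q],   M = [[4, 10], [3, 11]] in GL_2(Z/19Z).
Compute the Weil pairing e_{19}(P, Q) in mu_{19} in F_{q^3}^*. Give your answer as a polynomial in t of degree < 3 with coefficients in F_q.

89611266351403 + 220012496528883*t + 82796510596531*t^2

e_{19}(aP+bQ,cP+dQ) = e_{19}(P,Q)^(ad-bc); with (a,b,c,d)=(4,10,3,11) this gives the det-19 law.
4*11 - 10*3 = 14; reduced mod 19: det = 14, inverse 15.
Miller loop for e_{19} over F_{230235438810073^3}: bits of 19 = 10011; 4 double steps + 2 add steps, l/v at each.
Miller gives e_{19}(P',Q') = 163339088298277 + 122230099697358*t + 181259926525036*t^2 in F_{230235438810073^3}.
Raise to 15: e(P,Q) = 89611266351403 + 220012496528883*t + 82796510596531*t^2 in mu_{19}.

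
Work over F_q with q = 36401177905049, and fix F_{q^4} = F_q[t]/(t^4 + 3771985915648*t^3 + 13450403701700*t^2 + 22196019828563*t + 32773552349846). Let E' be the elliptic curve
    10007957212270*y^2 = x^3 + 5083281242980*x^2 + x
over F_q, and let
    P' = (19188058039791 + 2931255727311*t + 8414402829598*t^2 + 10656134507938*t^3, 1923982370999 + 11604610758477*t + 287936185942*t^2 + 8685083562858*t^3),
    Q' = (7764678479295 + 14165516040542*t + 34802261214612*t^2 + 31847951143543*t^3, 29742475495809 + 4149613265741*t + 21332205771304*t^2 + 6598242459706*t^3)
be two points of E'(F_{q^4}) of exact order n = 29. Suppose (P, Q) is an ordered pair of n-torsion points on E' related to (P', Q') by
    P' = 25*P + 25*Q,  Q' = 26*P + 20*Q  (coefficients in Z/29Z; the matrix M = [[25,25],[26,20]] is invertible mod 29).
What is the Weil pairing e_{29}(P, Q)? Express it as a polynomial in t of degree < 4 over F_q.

e_{29} is bilinear + alternating on E[29], so e_{29}(25*P + 25*Q, 26*P + 20*Q) = e_{29}(P,Q)^(25*20-25*26).
Inverting 24 mod 29: 23. Thus e_{29}(P,Q) = e(P',Q')^{23}.
Set x_W=9487585753583*u+26866153257061, y_W=9487585753583*v; then E': y_W^2=x_W^3+30150147705067*x_W.
Build f_{29,P'} and f_{29,Q'} via the 5-bit ladder of 29=11101_2; evaluate at shifted divisors; quotient in F_{36401177905049^4}.
e_{29}(P',Q') = 2680932450915 + 24818361780717*t + 29476692229648*t^2 + 30483646312086*t^3.
Raise to 23: e(P,Q) = 10628815054459 + 3722504633693*t + 34005696202325*t^2 + 23704482406493*t^3 in mu_{29}.

10628815054459 + 3722504633693*t + 34005696202325*t^2 + 23704482406493*t^3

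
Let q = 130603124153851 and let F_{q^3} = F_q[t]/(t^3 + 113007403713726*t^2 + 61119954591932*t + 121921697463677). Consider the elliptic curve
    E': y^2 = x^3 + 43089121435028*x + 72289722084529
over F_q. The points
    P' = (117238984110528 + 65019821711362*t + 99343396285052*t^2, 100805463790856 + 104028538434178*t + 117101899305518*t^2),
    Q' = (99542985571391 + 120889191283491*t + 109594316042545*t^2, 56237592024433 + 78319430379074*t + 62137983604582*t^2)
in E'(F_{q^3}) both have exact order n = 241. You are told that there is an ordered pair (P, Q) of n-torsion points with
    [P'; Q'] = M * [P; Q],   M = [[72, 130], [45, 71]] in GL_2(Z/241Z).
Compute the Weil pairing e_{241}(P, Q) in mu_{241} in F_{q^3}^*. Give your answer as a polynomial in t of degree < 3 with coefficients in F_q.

6391695102328 + 73338863451909*t + 40527858178458*t^2

e_{241}(aP+bQ,cP+dQ) = e_{241}(P,Q)^(ad-bc); with (a,b,c,d)=(72,130,45,71) this gives the det-241 law.
det(M) mod 241 = 226; its inverse in (Z/241)^* is 16 (check: 226*16 mod 241 = 1).
n = 241 = (11110001)_2 (8 bits, wt 5); accumulate f_{241,P'}(Q'+S)/f_{241,P'}(S) along the 7-step ladder.
Miller gives e_{241}(P',Q') = 114119868953544 + 117840059363231*t + 82322470922568*t^2 in F_{130603124153851^3}.
e_{241}(P,Q) = (114119868953544 + 117840059363231*t + 82322470922568*t^2)^{16} = 6391695102328 + 73338863451909*t + 40527858178458*t^2.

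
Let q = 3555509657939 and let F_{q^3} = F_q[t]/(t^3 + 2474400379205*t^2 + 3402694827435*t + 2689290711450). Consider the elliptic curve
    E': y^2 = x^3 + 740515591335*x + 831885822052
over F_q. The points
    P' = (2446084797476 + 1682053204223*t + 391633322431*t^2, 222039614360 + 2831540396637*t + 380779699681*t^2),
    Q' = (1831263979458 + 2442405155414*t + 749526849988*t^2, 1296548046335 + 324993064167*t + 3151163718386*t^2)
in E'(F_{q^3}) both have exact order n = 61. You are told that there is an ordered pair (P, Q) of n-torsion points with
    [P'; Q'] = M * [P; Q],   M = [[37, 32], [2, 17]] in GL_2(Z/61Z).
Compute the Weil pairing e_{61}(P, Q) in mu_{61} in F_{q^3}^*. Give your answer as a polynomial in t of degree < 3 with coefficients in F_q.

2251712904051 + 2169511210793*t + 782138241043*t^2

The 61-Weil pairing on E[61] over F_{3555509657939} is alternating-bilinear: e_{61}(P',Q') = e_{61}(P,Q)^det(M).
Hence e(P,Q) = e(P',Q')^{42} where 42 = 16^{-1} mod 61.
Run Miller on y^2=x^3+740515591335*x+831885822052 over F_{3555509657939}: ladder 111101 (6 bits); e = f_P(D_Q)/f_Q(D_P).
The quotient is 2580181371164 + 1914317819412*t + 1609986384218*t^2.
Hence e(P,Q) = 2251712904051 + 2169511210793*t + 782138241043*t^2 in F_{3555509657939^3}^*.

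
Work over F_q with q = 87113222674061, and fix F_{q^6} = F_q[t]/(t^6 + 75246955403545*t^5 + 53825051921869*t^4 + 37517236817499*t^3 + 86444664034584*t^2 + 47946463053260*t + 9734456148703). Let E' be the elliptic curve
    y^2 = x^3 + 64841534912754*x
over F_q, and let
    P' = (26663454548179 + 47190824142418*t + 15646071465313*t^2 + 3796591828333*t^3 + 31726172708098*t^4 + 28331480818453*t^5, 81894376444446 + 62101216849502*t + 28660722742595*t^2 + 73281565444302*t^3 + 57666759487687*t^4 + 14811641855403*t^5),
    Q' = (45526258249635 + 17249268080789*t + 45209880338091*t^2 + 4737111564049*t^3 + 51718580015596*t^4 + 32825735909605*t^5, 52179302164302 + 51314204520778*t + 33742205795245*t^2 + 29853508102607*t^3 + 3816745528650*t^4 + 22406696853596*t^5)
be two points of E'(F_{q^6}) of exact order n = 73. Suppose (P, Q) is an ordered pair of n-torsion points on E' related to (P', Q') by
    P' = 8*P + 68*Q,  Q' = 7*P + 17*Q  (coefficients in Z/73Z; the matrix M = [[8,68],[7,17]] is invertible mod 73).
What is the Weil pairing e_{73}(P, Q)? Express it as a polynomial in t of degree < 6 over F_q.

72790000289925 + 48359987496652*t + 31607897254718*t^2 + 64239322291214*t^3 + 60342582905554*t^4 + 52750200774135*t^5

The 73-Weil pairing on E[73] over F_{87113222674061} is alternating-bilinear: e_{73}(P',Q') = e_{73}(P,Q)^det(M).
det(M) mod 73 = 25; its inverse in (Z/73)^* is 38 (check: 25*38 mod 73 = 1).
n = 73 = (1001001)_2 (7 bits, wt 3); accumulate f_{73,P'}(Q'+S)/f_{73,P'}(S) along the 6-step ladder.
So e_{73}(P',Q') = 76872178436262 + 73681453283462*t + 11941820573296*t^2 + 58362214605928*t^3 + 44478454939657*t^4 + 45185231008009*t^5.
Thus e_{73}(P,Q) = 72790000289925 + 48359987496652*t + 31607897254718*t^2 + 64239322291214*t^3 + 60342582905554*t^4 + 52750200774135*t^5.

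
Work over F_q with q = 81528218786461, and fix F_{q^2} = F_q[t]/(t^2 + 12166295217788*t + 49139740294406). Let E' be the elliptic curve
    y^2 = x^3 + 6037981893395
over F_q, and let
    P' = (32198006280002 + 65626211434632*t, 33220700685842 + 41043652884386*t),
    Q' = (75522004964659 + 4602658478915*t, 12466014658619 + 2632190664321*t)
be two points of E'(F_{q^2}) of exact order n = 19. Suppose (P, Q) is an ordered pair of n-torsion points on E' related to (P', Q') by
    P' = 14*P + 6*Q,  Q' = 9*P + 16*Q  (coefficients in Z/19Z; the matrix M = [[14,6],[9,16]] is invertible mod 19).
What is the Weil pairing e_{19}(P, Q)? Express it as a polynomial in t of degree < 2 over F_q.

72095755898515 + 18345799408749*t

Under M = [[14,6],[9,16]] in GL_2(Z/19), e_{19}(P',Q') = e_{19}(P,Q)^(14*16-6*9 mod 19).
So e_{19}(P,Q) = e_{19}(P',Q')^{18}, since 18*18 = 1 mod 19.
Double-and-add over 10011: 5-1 doublings, 3-1 additions; each step l_{T,T}/v_{2T} or l_{T,P'}/v at Q'+S for random S.
f_P(D_Q)/f_Q(D_P) = 30959380215266 + 63182419377712*t.
Hence e(P,Q) = 72095755898515 + 18345799408749*t in F_{81528218786461^2}^*.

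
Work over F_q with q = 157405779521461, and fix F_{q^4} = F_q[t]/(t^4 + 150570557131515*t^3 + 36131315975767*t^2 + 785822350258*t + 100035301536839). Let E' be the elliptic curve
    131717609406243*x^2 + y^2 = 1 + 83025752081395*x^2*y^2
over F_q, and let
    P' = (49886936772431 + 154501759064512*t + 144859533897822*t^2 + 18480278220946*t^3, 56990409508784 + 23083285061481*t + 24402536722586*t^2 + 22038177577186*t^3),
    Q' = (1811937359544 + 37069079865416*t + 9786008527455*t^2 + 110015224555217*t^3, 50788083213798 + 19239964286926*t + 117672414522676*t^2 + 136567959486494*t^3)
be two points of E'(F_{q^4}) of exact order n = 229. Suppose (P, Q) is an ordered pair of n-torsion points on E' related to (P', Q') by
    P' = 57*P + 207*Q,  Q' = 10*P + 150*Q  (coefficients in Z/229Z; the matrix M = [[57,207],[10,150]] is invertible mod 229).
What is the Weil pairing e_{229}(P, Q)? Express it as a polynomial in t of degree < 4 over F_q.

The 229-Weil pairing on E[229] over F_{157405779521461} is alternating-bilinear: e_{229}(P',Q') = e_{229}(P,Q)^det(M).
57*150 - 207*10 = 6480; reduced mod 229: det = 68, inverse 64.
Edwards a_E,d_E -> Montgomery A=90825237156931,B=137374016689976 -> Weierstrass 0,146496665003422 via alpha=88259153421760,beta=12172964331212.
Run Miller on y^2=x^3+146496665003422 over F_{157405779521461}: ladder 11100101 (8 bits); e = f_P(D_Q)/f_Q(D_P).
So e_{229}(P',Q') = 29662962722830 + 111916854980248*t + 133577391791928*t^2 + 33961435397218*t^3.
Hence e(P,Q) = 4582043801427 + 25952076126814*t + 88957925933842*t^2 + 68329906154481*t^3 in F_{157405779521461^4}^*.

4582043801427 + 25952076126814*t + 88957925933842*t^2 + 68329906154481*t^3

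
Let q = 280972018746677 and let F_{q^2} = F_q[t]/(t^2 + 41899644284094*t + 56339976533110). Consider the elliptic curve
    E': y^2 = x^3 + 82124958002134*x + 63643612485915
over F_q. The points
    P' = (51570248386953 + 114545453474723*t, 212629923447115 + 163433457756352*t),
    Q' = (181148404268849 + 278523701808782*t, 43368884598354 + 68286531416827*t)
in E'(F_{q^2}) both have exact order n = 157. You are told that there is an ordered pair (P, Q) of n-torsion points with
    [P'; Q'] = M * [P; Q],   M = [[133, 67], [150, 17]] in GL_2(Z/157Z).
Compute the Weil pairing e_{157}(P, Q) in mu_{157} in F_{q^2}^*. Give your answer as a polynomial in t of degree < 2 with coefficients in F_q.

169204551506702 + 62803918616265*t

The 157-Weil pairing on E[157] over F_{280972018746677} is alternating-bilinear: e_{157}(P',Q') = e_{157}(P,Q)^det(M).
So e_{157}(P,Q) = e_{157}(P',Q')^{139}, since 61*139 = 1 mod 157.
Double-and-add over 10011101: 8-1 doublings, 5-1 additions; each step l_{T,T}/v_{2T} or l_{T,P'}/v at Q'+S for random S.
Miller gives e_{157}(P',Q') = 153443854364625 + 132016497189333*t in F_{280972018746677^2}.
e_{157}(P,Q) = (153443854364625 + 132016497189333*t)^{139} = 169204551506702 + 62803918616265*t.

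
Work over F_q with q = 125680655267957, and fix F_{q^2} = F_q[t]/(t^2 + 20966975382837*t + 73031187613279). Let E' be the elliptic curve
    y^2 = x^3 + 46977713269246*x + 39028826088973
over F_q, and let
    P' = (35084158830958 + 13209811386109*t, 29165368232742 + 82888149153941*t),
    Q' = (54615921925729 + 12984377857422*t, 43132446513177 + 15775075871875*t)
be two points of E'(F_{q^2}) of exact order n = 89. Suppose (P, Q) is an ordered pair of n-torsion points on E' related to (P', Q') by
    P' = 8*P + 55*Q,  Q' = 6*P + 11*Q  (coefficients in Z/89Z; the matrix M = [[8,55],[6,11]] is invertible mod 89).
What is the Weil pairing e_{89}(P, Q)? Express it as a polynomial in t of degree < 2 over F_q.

Since e_{89}(P,P)=e_{89}(Q,Q)=1 and e_{89}(Q,P)=e_{89}(P,Q)^{-1}, expanding e_{89}(8*P + 55*Q,6*P + 11*Q) leaves e(P,Q)^det(M).
Hence e(P,Q) = e(P',Q')^{57} where 57 = 25^{-1} mod 89.
n = 89 = (1011001)_2 (7 bits, wt 4); accumulate f_{89,P'}(Q'+S)/f_{89,P'}(S) along the 6-step ladder.
e_{89}(P',Q') = 12086425858983 + 99480442421489*t.
e_{89}(P,Q) = (12086425858983 + 99480442421489*t)^{57} = 114339810513570 + 91911925809141*t.

114339810513570 + 91911925809141*t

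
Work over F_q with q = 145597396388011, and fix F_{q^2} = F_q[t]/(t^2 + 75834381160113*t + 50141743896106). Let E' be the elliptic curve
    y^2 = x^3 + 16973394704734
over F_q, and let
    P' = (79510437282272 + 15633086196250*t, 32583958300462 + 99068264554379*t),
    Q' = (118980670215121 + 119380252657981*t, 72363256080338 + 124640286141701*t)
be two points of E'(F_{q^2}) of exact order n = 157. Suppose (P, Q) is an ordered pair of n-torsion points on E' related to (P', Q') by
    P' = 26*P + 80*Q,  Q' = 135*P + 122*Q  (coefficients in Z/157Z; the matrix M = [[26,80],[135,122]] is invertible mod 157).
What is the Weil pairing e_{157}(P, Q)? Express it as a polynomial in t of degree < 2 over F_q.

The 157-Weil pairing on E[157] over F_{145597396388011} is alternating-bilinear: e_{157}(P',Q') = e_{157}(P,Q)^det(M).
So e_{157}(P,Q) = e_{157}(P',Q')^{29}, since 65*29 = 1 mod 157.
n = 157 = (10011101)_2 (8 bits, wt 5); accumulate f_{157,P'}(Q'+S)/f_{157,P'}(S) along the 7-step ladder.
Miller gives e_{157}(P',Q') = 314305407988 + 108522324087046*t in F_{145597396388011^2}.
Raise to 29: e(P,Q) = 58684925504345 + 107386230308015*t in mu_{157}.

58684925504345 + 107386230308015*t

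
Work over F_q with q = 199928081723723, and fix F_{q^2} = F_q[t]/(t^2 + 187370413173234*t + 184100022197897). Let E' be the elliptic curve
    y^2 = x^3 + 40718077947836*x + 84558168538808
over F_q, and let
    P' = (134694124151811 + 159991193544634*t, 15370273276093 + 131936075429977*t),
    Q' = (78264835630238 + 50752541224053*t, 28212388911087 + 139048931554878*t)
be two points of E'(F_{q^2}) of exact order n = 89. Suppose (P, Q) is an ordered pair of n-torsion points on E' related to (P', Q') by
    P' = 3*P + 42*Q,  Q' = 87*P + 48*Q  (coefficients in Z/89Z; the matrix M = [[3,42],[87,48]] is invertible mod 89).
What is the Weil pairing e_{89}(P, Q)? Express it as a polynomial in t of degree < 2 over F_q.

48784007105085 + 27546783211740*t

e_{89} is bilinear + alternating on E[89], so e_{89}(3*P + 42*Q, 87*P + 48*Q) = e_{89}(P,Q)^(3*48-42*87).
Hence e(P,Q) = e(P',Q')^{73} where 73 = 50^{-1} mod 89.
Build f_{89,P'} and f_{89,Q'} via the 7-bit ladder of 89=1011001_2; evaluate at shifted divisors; quotient in F_{199928081723723^2}.
f_P(D_Q)/f_Q(D_P) = 125348134599898 + 136517931446918*t.
(125348134599898 + 136517931446918*t)^{73} mod (199928081723723,f) = 48784007105085 + 27546783211740*t.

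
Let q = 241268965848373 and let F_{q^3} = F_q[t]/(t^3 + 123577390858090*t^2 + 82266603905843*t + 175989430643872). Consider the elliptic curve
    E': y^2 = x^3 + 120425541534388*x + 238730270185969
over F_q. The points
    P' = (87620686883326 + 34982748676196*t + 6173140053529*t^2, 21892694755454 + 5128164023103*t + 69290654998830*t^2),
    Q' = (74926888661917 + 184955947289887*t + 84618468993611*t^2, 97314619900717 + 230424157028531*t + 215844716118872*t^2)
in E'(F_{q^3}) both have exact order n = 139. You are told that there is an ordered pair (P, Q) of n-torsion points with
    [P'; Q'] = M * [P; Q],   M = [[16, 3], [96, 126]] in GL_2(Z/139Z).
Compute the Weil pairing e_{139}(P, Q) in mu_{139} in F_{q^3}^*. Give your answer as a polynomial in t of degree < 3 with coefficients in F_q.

170328140346370 + 189881294072166*t + 82156864014906*t^2

Since e_{139}(P,P)=e_{139}(Q,Q)=1 and e_{139}(Q,P)=e_{139}(P,Q)^{-1}, expanding e_{139}(16*P + 3*Q,96*P + 126*Q) leaves e(P,Q)^det(M).
So e_{139}(P,Q) = e_{139}(P',Q')^{95}, since 60*95 = 1 mod 139.
Run Miller on y^2=x^3+120425541534388*x+238730270185969 over F_{241268965848373}: ladder 10001011 (8 bits); e = f_P(D_Q)/f_Q(D_P).
e_{139}(P',Q') = 369009512834 + 79997936372922*t + 237143275422244*t^2.
Finally e_{139}(P,Q) = 170328140346370 + 189881294072166*t + 82156864014906*t^2.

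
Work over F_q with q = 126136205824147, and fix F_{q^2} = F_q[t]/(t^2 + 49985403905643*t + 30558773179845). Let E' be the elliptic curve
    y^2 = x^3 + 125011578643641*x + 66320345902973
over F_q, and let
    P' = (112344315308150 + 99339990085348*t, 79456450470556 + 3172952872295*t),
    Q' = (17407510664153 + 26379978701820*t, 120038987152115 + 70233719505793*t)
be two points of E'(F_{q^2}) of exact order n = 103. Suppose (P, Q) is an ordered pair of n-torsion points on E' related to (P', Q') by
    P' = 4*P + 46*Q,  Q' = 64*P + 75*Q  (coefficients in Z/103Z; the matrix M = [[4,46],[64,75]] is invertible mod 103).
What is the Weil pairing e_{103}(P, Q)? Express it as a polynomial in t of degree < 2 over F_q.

Under M = [[4,46],[64,75]] in GL_2(Z/103), e_{103}(P',Q') = e_{103}(P,Q)^(4*75-46*64 mod 103).
So e_{103}(P,Q) = e_{103}(P',Q')^{100}, since 34*100 = 1 mod 103.
7-bit Miller (1100111) on E'/F_{126136205824147} with a'=125011578643641, b'=66320345902973: accumulate tangent/chord ratios at Q'+S and P'+S'.
So e_{103}(P',Q') = 121006684053993 + 48713917250944*t.
Raise to 100: e(P,Q) = 45328102698436 + 8198664260693*t in mu_{103}.

45328102698436 + 8198664260693*t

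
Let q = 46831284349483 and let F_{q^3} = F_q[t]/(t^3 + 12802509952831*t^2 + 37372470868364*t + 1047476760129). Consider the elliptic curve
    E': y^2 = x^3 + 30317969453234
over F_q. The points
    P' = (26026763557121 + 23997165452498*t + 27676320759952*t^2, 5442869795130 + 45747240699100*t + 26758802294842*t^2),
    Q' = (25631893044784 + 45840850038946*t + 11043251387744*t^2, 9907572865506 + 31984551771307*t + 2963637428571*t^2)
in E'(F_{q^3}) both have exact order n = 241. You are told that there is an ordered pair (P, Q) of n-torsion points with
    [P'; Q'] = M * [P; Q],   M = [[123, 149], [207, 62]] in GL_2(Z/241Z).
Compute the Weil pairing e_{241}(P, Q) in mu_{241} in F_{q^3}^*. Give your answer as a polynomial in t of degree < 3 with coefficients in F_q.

32854065690552 + 1032039129445*t + 23745377068234*t^2

Since e_{241}(P,P)=e_{241}(Q,Q)=1 and e_{241}(Q,P)=e_{241}(P,Q)^{-1}, expanding e_{241}(123*P + 149*Q,207*P + 62*Q) leaves e(P,Q)^det(M).
123*62 - 149*207 = -23217; reduced mod 241: det = 160, inverse 119.
Build f_{241,P'} and f_{241,Q'} via the 8-bit ladder of 241=11110001_2; evaluate at shifted divisors; quotient in F_{46831284349483^3}.
e_{241}(P',Q') = 33420041859465 + 25670851306750*t + 46068987660575*t^2.
Finally e_{241}(P,Q) = 32854065690552 + 1032039129445*t + 23745377068234*t^2.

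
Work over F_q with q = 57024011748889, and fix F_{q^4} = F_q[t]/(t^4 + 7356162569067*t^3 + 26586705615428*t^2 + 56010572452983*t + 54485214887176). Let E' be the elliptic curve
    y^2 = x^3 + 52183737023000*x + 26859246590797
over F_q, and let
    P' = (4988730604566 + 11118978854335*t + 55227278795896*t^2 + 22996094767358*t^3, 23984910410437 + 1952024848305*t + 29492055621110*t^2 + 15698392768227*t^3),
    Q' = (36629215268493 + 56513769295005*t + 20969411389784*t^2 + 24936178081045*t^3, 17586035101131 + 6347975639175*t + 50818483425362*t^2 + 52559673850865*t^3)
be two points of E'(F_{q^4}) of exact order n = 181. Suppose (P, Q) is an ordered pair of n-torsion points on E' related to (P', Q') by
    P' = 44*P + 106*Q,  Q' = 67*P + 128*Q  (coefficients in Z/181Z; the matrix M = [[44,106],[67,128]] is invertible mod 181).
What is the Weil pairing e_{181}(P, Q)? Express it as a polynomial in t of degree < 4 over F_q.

Since e_{181}(P,P)=e_{181}(Q,Q)=1 and e_{181}(Q,P)=e_{181}(P,Q)^{-1}, expanding e_{181}(44*P + 106*Q,67*P + 128*Q) leaves e(P,Q)^det(M).
44*128 - 106*67 = -1470; reduced mod 181: det = 159, inverse 74.
n = 181 = (10110101)_2 (8 bits, wt 5); accumulate f_{181,P'}(Q'+S)/f_{181,P'}(S) along the 7-step ladder.
e_{181}(P',Q') = 41738433776251 + 16963863312218*t + 1256936611637*t^2 + 22166509143506*t^3.
Finally e_{181}(P,Q) = 12718575227608 + 41449153851337*t + 45521634899073*t^2 + 1352663469343*t^3.

12718575227608 + 41449153851337*t + 45521634899073*t^2 + 1352663469343*t^3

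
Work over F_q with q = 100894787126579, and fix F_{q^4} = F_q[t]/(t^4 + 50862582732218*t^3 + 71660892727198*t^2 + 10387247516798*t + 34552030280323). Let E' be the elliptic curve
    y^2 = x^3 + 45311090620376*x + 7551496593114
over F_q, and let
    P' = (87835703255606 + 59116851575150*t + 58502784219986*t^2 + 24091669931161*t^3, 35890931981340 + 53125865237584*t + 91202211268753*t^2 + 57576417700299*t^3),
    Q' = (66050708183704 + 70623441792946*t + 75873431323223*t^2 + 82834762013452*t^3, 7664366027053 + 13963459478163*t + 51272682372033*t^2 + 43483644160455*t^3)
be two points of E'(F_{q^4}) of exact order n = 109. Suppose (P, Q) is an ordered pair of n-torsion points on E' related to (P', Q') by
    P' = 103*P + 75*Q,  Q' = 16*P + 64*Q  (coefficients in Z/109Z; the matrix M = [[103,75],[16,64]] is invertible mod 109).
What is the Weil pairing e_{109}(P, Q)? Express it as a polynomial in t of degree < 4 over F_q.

e_{109} is bilinear + alternating on E[109], so e_{109}(103*P + 75*Q, 16*P + 64*Q) = e_{109}(P,Q)^(103*64-75*16).
det M = 103*64 - 75*16 = 5392 = 51 (mod 109); 51^{-1} = 62 (mod 109).
Build f_{109,P'} and f_{109,Q'} via the 7-bit ladder of 109=1101101_2; evaluate at shifted divisors; quotient in F_{100894787126579^4}.
Miller gives e_{109}(P',Q') = 97237925119540 + 100830608711159*t + 94510614383726*t^2 + 40628960426963*t^3 in F_{100894787126579^4}.
Thus e_{109}(P,Q) = 82656860317769 + 68133397748061*t + 56345391693079*t^2 + 26503850120556*t^3.

82656860317769 + 68133397748061*t + 56345391693079*t^2 + 26503850120556*t^3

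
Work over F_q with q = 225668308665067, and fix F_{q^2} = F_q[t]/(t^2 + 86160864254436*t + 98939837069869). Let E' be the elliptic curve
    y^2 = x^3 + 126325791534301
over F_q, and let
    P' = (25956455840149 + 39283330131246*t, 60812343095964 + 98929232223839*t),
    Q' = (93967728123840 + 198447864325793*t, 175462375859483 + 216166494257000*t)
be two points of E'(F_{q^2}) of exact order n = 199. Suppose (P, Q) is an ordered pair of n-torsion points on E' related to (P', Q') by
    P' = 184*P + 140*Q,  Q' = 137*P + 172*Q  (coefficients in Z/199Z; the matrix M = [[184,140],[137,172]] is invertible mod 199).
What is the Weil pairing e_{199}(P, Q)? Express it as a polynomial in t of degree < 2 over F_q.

222489374598356 + 113988460171441*t

e_{199} is bilinear + alternating on E[199], so e_{199}(184*P + 140*Q, 137*P + 172*Q) = e_{199}(P,Q)^(184*172-140*137).
det(M) mod 199 = 130; its inverse in (Z/199)^* is 124 (check: 130*124 mod 199 = 1).
Run Miller on y^2=x^3+126325791534301 over F_{225668308665067}: ladder 11000111 (8 bits); e = f_P(D_Q)/f_Q(D_P).
Result: e(P',Q') = 209008715774084 + 216727251268886*t.
Raise to 124: e(P,Q) = 222489374598356 + 113988460171441*t in mu_{199}.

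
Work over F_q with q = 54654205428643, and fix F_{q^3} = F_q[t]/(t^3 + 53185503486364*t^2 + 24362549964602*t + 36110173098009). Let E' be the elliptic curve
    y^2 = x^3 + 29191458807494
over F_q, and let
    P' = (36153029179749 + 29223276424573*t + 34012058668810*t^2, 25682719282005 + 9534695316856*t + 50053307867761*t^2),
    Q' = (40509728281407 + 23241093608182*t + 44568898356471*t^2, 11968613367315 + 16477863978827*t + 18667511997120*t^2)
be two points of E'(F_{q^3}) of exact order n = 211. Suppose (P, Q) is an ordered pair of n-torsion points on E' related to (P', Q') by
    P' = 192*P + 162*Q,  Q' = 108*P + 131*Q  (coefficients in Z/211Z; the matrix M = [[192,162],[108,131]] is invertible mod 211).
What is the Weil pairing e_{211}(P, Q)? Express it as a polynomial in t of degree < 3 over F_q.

29308355192749 + 50154992642660*t + 31648400573329*t^2

Alternating bilinearity on E[211] (values in mu_{211} in F_{54654205428643^3}) gives e(P',Q') = e(P,Q)^det(M).
det(M) mod 211 = 60; its inverse in (Z/211)^* is 102 (check: 60*102 mod 211 = 1).
Run Miller on y^2=x^3+29191458807494 over F_{54654205428643}: ladder 11010011 (8 bits); e = f_P(D_Q)/f_Q(D_P).
So e_{211}(P',Q') = 13068660720558 + 16846502164043*t + 48942252173322*t^2.
e_{211}(P,Q) = (13068660720558 + 16846502164043*t + 48942252173322*t^2)^{102} = 29308355192749 + 50154992642660*t + 31648400573329*t^2.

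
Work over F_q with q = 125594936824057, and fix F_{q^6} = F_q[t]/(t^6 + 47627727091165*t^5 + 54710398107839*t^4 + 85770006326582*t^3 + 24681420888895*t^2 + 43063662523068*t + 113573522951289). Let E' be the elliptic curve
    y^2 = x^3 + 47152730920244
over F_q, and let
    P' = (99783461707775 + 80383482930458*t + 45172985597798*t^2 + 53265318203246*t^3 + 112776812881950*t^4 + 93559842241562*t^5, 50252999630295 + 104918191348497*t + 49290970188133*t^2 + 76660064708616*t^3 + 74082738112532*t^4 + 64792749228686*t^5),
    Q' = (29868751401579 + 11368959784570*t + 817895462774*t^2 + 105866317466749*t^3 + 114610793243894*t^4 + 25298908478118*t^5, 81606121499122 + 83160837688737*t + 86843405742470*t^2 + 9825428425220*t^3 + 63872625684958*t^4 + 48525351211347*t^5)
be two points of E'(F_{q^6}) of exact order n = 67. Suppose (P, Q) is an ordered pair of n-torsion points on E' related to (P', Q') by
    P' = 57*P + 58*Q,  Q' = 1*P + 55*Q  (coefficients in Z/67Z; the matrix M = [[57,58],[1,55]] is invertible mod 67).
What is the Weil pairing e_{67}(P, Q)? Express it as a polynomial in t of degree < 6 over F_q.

66701489192077 + 124531253595847*t + 62318352308124*t^2 + 18292188612524*t^3 + 51560117827078*t^4 + 62281348027233*t^5

The 67-Weil pairing on E[67] over F_{125594936824057} is alternating-bilinear: e_{67}(P',Q') = e_{67}(P,Q)^det(M).
Hence e(P,Q) = e(P',Q')^{40} where 40 = 62^{-1} mod 67.
Build f_{67,P'} and f_{67,Q'} via the 7-bit ladder of 67=1000011_2; evaluate at shifted divisors; quotient in F_{125594936824057^6}.
So e_{67}(P',Q') = 36974660155294 + 46708969666001*t + 51763310183603*t^2 + 34426412192049*t^3 + 124699262467426*t^4 + 62326925894075*t^5.
Hence e(P,Q) = 66701489192077 + 124531253595847*t + 62318352308124*t^2 + 18292188612524*t^3 + 51560117827078*t^4 + 62281348027233*t^5 in F_{125594936824057^6}^*.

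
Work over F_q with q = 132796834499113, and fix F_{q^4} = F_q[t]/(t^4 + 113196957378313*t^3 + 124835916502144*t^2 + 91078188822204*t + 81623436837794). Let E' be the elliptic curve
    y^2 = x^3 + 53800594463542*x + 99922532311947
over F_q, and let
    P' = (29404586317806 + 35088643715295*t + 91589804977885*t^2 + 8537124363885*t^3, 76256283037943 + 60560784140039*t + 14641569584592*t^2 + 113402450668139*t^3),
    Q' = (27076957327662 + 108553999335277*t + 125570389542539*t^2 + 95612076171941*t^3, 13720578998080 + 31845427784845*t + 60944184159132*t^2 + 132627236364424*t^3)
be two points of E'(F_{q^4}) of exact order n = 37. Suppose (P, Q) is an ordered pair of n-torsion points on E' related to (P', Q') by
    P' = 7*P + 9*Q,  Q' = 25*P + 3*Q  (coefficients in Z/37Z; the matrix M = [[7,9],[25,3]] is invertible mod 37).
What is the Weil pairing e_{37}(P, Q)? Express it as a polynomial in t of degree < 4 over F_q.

The 37-Weil pairing on E[37] over F_{132796834499113} is alternating-bilinear: e_{37}(P',Q') = e_{37}(P,Q)^det(M).
det M = 7*3 - 9*25 = -204 = 18 (mod 37); 18^{-1} = 35 (mod 37).
Run Miller on y^2=x^3+53800594463542*x+99922532311947 over F_{132796834499113}: ladder 100101 (6 bits); e = f_P(D_Q)/f_Q(D_P).
So e_{37}(P',Q') = 7079287070825 + 108510561932353*t + 24773632844332*t^2 + 38578546236930*t^3.
(7079287070825 + 108510561932353*t + 24773632844332*t^2 + 38578546236930*t^3)^{35} mod (132796834499113,f) = 74519157620637 + 77314936242980*t + 51757602429449*t^2 + 74018732244512*t^3.

74519157620637 + 77314936242980*t + 51757602429449*t^2 + 74018732244512*t^3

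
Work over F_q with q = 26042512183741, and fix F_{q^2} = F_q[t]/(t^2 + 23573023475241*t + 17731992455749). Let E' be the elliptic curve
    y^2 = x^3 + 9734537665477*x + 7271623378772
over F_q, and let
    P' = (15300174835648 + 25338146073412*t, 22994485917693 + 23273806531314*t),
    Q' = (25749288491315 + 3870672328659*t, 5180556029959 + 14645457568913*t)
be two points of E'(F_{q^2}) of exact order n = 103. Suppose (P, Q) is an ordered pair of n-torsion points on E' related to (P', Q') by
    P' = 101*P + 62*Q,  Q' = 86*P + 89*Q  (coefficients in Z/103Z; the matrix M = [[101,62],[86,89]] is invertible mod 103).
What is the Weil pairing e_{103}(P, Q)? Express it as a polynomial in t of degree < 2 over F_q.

e_{103} is bilinear + alternating on E[103], so e_{103}(101*P + 62*Q, 86*P + 89*Q) = e_{103}(P,Q)^(101*89-62*86).
Inverting 52 mod 103: 2. Thus e_{103}(P,Q) = e(P',Q')^{2}.
n = 103 = (1100111)_2 (7 bits, wt 5); accumulate f_{103,P'}(Q'+S)/f_{103,P'}(S) along the 6-step ladder.
The quotient is 23175167688834 + 18743904339156*t.
Finally e_{103}(P,Q) = 10760126568137 + 7690496051471*t.

10760126568137 + 7690496051471*t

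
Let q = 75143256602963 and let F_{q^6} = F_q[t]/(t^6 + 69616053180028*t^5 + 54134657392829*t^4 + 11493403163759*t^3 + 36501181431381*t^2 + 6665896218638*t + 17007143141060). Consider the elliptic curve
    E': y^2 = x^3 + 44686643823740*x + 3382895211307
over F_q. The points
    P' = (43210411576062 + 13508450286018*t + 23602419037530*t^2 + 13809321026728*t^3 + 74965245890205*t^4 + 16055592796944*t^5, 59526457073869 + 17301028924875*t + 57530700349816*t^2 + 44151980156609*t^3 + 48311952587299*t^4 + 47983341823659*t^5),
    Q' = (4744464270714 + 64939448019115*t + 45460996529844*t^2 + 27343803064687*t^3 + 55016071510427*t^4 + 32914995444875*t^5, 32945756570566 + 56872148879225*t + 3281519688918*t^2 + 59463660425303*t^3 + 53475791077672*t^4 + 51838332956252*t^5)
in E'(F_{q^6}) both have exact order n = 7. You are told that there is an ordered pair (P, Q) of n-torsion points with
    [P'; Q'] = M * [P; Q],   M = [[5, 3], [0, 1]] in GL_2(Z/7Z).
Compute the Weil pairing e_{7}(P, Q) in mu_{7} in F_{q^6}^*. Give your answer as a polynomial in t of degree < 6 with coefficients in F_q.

e_{7}(aP+bQ,cP+dQ) = e_{7}(P,Q)^(ad-bc); with (a,b,c,d)=(5,3,0,1) this gives the det-7 law.
det(M) mod 7 = 5; its inverse in (Z/7)^* is 3 (check: 5*3 mod 7 = 1).
Miller loop for e_{7} over F_{75143256602963^6}: bits of 7 = 111; 2 double steps + 2 add steps, l/v at each.
The quotient is 25410728402151 + 58920248246023*t + 1617258235285*t^2 + 43087301690188*t^3 + 65702243617324*t^4 + 7804511277060*t^5.
Hence e(P,Q) = 57337478453082 + 27154839320915*t + 48316401039449*t^2 + 60304010297471*t^3 + 38324175415720*t^4 + 57245618400128*t^5 in F_{75143256602963^6}^*.

57337478453082 + 27154839320915*t + 48316401039449*t^2 + 60304010297471*t^3 + 38324175415720*t^4 + 57245618400128*t^5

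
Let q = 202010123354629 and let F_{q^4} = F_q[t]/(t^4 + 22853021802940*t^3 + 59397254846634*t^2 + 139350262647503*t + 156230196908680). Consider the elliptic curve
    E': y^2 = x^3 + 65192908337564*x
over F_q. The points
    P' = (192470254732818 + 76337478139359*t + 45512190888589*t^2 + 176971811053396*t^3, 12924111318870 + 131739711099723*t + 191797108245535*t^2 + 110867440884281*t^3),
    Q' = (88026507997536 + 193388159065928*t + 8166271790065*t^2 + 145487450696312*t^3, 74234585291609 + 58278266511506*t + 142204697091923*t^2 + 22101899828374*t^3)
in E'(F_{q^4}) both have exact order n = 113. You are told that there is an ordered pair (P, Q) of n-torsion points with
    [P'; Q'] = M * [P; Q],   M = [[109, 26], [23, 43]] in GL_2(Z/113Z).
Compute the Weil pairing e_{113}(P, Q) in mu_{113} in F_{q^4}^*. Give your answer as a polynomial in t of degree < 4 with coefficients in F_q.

906666404089 + 28706234907512*t + 156282386601455*t^2 + 192224709455263*t^3

Since e_{113}(P,P)=e_{113}(Q,Q)=1 and e_{113}(Q,P)=e_{113}(P,Q)^{-1}, expanding e_{113}(109*P + 26*Q,23*P + 43*Q) leaves e(P,Q)^det(M).
Inverting 21 mod 113: 70. Thus e_{113}(P,Q) = e(P',Q')^{70}.
Run Miller on y^2=x^3+65192908337564*x over F_{202010123354629}: ladder 1110001 (7 bits); e = f_P(D_Q)/f_Q(D_P).
Miller gives e_{113}(P',Q') = 6743075044461 + 51400363554976*t + 96458447771878*t^2 + 133777687746096*t^3 in F_{202010123354629^4}.
Thus e_{113}(P,Q) = 906666404089 + 28706234907512*t + 156282386601455*t^2 + 192224709455263*t^3.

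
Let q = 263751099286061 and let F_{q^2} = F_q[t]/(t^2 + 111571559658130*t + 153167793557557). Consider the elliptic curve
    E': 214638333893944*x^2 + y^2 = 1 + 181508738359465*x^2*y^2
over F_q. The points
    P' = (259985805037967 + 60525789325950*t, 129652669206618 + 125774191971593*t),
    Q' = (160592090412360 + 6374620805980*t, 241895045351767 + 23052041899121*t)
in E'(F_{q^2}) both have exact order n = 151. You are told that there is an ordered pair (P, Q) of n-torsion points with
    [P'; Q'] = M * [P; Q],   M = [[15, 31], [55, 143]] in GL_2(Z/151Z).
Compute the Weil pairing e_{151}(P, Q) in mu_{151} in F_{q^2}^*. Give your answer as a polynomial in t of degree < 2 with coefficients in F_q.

252916287593931 + 62698744123955*t

e_{151} is bilinear + alternating on E[151], so e_{151}(15*P + 31*Q, 55*P + 143*Q) = e_{151}(P,Q)^(15*143-31*55).
det M = 15*143 - 31*55 = 440 = 138 (mod 151); 138^{-1} = 58 (mod 151).
Edwards a_E,d_E -> Montgomery A=193523199957170,B=41398936718236 -> Weierstrass 165618975725655,166369360381493 via alpha=22065995494558,beta=74220173705135.
n = 151 = (10010111)_2 (8 bits, wt 5); accumulate f_{151,P'}(Q'+S)/f_{151,P'}(S) along the 7-step ladder.
e_{151}(P',Q') = 185523538362728 + 7888483330696*t.
Thus e_{151}(P,Q) = 252916287593931 + 62698744123955*t.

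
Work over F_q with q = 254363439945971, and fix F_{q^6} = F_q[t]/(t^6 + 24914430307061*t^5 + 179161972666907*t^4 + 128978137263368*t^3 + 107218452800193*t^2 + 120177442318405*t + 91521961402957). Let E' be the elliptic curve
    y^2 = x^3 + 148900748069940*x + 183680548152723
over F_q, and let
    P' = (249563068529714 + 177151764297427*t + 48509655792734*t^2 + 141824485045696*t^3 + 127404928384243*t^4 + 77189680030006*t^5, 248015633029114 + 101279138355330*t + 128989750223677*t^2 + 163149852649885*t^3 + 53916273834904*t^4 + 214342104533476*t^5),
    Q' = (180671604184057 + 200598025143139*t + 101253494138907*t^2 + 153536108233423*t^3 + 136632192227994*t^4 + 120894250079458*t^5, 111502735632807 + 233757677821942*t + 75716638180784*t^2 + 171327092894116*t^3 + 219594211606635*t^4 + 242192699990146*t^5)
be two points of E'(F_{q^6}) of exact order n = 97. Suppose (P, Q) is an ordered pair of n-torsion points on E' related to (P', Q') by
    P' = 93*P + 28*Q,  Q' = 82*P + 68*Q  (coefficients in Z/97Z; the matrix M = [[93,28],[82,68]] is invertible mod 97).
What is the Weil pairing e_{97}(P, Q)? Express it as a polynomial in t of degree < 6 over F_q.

Under M = [[93,28],[82,68]] in GL_2(Z/97), e_{97}(P',Q') = e_{97}(P,Q)^(93*68-28*82 mod 97).
det(M) mod 97 = 51; its inverse in (Z/97)^* is 78 (check: 51*78 mod 97 = 1).
n = 97 = (1100001)_2 (7 bits, wt 3); accumulate f_{97,P'}(Q'+S)/f_{97,P'}(S) along the 6-step ladder.
Miller gives e_{97}(P',Q') = 93332719300026 + 56890798152167*t + 30176362054899*t^2 + 60908889234070*t^3 + 41069471316644*t^4 + 188286743609056*t^5 in F_{254363439945971^6}.
Hence e(P,Q) = 15220357184336 + 79713487418053*t + 104861728265706*t^2 + 224607384806774*t^3 + 51005135781129*t^4 + 58518506373748*t^5 in F_{254363439945971^6}^*.

15220357184336 + 79713487418053*t + 104861728265706*t^2 + 224607384806774*t^3 + 51005135781129*t^4 + 58518506373748*t^5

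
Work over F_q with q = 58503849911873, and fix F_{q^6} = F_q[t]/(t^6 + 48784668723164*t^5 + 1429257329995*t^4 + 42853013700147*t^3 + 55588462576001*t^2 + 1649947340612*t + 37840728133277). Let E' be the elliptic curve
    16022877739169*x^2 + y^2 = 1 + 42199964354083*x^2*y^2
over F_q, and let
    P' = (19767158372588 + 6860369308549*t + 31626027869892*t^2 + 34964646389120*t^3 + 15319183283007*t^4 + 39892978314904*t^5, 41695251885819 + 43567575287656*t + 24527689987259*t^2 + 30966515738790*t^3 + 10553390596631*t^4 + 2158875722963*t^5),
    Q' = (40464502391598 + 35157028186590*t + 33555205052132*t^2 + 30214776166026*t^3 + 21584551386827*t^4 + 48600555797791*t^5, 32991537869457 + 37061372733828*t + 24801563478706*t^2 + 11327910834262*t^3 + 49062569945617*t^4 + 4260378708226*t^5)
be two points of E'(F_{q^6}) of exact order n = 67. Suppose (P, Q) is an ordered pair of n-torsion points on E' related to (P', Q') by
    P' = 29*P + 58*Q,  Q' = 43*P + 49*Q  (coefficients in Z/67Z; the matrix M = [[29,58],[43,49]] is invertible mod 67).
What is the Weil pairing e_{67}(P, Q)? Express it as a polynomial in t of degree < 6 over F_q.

e_{67}(aP+bQ,cP+dQ) = e_{67}(P,Q)^(ad-bc); with (a,b,c,d)=(29,58,43,49) this gives the det-67 law.
det M = 29*49 - 58*43 = -1073 = 66 (mod 67); 66^{-1} = 66 (mod 67).
Map (x,y)_Ed via u=(1+y)/(1-y), v=(1+y)/((1-y)x) to Montgomery A=28219322092716,B=57212579065384; then to (a',b')=(49661877393320,5225678988124).
Run Miller on y^2=x^3+49661877393320*x+5225678988124 over F_{58503849911873}: ladder 1000011 (7 bits); e = f_P(D_Q)/f_Q(D_P).
Miller gives e_{67}(P',Q') = 1896545712140 + 37830105133524*t + 48115895920815*t^2 + 58295901814466*t^3 + 54887543535881*t^4 + 51968218914116*t^5 in F_{58503849911873^6}.
Finally e_{67}(P,Q) = 42901785149572 + 25270264045199*t + 6425400318538*t^2 + 26146560271876*t^3 + 49704853997939*t^4 + 8566878532122*t^5.

42901785149572 + 25270264045199*t + 6425400318538*t^2 + 26146560271876*t^3 + 49704853997939*t^4 + 8566878532122*t^5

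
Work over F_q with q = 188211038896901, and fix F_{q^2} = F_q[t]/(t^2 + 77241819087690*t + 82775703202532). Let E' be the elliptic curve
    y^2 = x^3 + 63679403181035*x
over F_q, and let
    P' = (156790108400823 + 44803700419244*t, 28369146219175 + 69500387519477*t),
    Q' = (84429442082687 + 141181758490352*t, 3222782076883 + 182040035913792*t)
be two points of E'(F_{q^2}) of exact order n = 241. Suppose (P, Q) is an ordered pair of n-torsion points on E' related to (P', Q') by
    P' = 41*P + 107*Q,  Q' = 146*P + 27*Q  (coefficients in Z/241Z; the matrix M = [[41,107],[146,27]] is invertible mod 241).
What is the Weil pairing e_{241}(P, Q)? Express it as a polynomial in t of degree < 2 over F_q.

118189820641366 + 59692026946611*t

e_{241} is bilinear + alternating on E[241], so e_{241}(41*P + 107*Q, 146*P + 27*Q) = e_{241}(P,Q)^(41*27-107*146).
41*27 - 107*146 = -14515; reduced mod 241: det = 186, inverse 92.
Run Miller on y^2=x^3+63679403181035*x over F_{188211038896901}: ladder 11110001 (8 bits); e = f_P(D_Q)/f_Q(D_P).
The quotient is 111258665256510 + 125256138922569*t.
Raise to 92: e(P,Q) = 118189820641366 + 59692026946611*t in mu_{241}.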